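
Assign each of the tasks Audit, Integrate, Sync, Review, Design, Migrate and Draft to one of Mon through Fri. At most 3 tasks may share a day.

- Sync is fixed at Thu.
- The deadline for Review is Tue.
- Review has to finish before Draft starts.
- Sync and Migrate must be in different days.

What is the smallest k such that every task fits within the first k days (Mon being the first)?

The precedence chain requires at least 2 distinct days.
With at most 3 per day and 7 tasks, at least 3 days are needed.
Sync can't be placed before Thu — that is day 4 counting from Mon — so the schedule must run through at least 4 days.
4 works (last occupied day: Thu): for example Sync -> Thu, Migrate -> Tue, Integrate -> Mon, Review -> Mon, Audit -> Mon, Draft -> Tue, Design -> Tue.

4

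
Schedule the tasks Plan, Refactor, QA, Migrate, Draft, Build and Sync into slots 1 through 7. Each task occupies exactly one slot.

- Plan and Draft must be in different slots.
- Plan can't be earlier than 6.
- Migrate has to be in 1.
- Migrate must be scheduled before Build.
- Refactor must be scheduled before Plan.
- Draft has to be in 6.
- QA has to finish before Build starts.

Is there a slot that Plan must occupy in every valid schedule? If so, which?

Plan's window is 6–7.
Draft is fixed at 6, and Plan can't share a slot with Draft.
So Plan must be 7.

7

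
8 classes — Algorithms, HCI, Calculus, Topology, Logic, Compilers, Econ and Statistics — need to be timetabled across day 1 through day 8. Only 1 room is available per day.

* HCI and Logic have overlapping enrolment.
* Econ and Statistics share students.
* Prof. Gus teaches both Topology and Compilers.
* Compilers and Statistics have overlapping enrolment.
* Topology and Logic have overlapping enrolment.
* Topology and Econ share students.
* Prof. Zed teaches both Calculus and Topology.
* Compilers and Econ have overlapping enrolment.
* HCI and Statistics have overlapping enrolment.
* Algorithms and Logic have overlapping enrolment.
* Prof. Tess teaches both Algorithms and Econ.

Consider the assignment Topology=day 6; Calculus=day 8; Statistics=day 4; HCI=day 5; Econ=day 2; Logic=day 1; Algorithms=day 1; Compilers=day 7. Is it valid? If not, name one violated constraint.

Prof. Zed teaches both Calculus and Topology — holds.
Topology and Econ share students — holds.
Econ and Statistics share students — holds.
Compilers and Statistics have overlapping enrolment — holds.
Topology and Logic have overlapping enrolment — holds.
HCI and Logic have overlapping enrolment — holds.
Compilers and Econ have overlapping enrolment — holds.
Prof. Gus teaches both Topology and Compilers — holds.
Algorithms and Logic have overlapping enrolment — violated.
Only 1 room is available per day — violated.
Prof. Tess teaches both Algorithms and Econ — holds.
HCI and Statistics have overlapping enrolment — holds.

Invalid. Algorithms and Logic have overlapping enrolment.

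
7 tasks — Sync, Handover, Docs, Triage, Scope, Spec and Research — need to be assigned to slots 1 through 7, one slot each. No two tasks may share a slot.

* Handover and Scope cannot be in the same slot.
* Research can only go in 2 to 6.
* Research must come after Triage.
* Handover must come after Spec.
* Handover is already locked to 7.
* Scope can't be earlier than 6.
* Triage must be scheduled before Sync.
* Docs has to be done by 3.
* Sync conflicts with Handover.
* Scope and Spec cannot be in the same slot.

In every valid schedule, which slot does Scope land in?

6

Scope's window is 6–7.
Handover is fixed at 7, and Scope can't share a slot with Handover.
So Scope must be 6.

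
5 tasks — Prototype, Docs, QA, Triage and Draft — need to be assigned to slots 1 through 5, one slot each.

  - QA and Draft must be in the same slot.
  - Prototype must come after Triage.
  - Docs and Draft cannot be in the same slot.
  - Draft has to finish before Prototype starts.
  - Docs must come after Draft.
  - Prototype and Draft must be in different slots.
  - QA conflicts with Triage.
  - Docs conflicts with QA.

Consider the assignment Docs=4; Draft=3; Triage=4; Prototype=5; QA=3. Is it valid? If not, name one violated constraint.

Yes

Docs conflicts with QA — holds.
Draft has to finish before Prototype starts — holds.
QA conflicts with Triage — holds.
Docs must come after Draft — holds.
Docs and Draft cannot be in the same slot — holds.
Prototype must come after Triage — holds.
QA and Draft must be in the same slot — holds.
Prototype and Draft must be in different slots — holds.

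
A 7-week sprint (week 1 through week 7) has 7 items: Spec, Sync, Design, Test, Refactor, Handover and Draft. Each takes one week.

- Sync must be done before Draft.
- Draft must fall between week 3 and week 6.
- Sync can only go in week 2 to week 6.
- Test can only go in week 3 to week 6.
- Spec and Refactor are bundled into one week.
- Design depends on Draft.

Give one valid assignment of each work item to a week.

Refactor in week 1, Sync in week 2, Design in week 4, Handover in week 1, Draft in week 3, Spec in week 1, Test in week 3

Checking: Draft(week 3) before Design(week 4); Sync(week 2) before Draft(week 3); Spec = Refactor = week 1; Sync=week 2 in [week 2,week 6]; Test=week 3 in [week 3,week 6]; Draft=week 3 in [week 3,week 6].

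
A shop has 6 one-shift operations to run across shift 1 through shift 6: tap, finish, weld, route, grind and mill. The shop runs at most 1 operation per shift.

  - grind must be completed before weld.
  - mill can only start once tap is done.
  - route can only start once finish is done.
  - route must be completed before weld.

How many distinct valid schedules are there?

Splitting on tap: it can be shift 1 (15), shift 2 (12), shift 3 (9), shift 4 (6), shift 5 (3). Listing each branch's schedules as (finish, weld, route, grind, mill) by shift number:
tap=shift 1: (2,5,3,4,6) (2,5,4,3,6) (2,6,3,4,5) (2,6,3,5,4) (2,6,4,3,5) (2,6,4,5,3) (2,6,5,3,4) (2,6,5,4,3) (3,5,4,2,6) (3,6,4,2,5) (3,6,4,5,2) (3,6,5,2,4) (3,6,5,4,2) (4,6,5,2,3) (4,6,5,3,2) — 15.
tap=shift 2: (1,5,3,4,6) (1,5,4,3,6) (1,6,3,4,5) (1,6,3,5,4) (1,6,4,3,5) (1,6,4,5,3) (1,6,5,3,4) (1,6,5,4,3) (3,5,4,1,6) (3,6,4,1,5) (3,6,5,1,4) (4,6,5,1,3) — 12.
tap=shift 3: (1,5,2,4,6) (1,5,4,2,6) (1,6,2,4,5) (1,6,2,5,4) (1,6,4,2,5) (1,6,5,2,4) (2,5,4,1,6) (2,6,4,1,5) (2,6,5,1,4) — 9.
tap=shift 4: (1,5,2,3,6) (1,5,3,2,6) (1,6,2,3,5) (1,6,3,2,5) (2,5,3,1,6) (2,6,3,1,5) — 6.
tap=shift 5: (1,4,2,3,6) (1,4,3,2,6) (2,4,3,1,6) — 3.
Summing: 15 + 12 + 9 + 6 + 3 = 45.

45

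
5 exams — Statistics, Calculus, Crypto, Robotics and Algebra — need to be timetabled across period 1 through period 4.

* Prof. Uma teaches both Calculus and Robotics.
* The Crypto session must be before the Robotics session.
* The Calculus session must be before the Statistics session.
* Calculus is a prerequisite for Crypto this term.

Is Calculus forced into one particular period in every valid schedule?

No

Calculus can be period 1 (e.g. Calculus=period 1, Robotics=period 3, Crypto=period 2, Algebra=period 1, Statistics=period 2) or period 2 (e.g. Calculus=period 2, Crypto=period 3, Statistics=period 3, Algebra=period 1, Robotics=period 4).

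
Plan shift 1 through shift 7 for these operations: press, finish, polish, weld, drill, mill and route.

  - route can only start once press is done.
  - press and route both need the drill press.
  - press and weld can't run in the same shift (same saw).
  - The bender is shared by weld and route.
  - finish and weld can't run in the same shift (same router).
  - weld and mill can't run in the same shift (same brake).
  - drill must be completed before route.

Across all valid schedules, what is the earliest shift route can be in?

Precedence pushes route to at least shift 2.
route at shift 2 is achievable: route -> shift 2; press -> shift 1; finish -> shift 1; drill -> shift 1; mill -> shift 1; polish -> shift 1; weld -> shift 3.

shift 2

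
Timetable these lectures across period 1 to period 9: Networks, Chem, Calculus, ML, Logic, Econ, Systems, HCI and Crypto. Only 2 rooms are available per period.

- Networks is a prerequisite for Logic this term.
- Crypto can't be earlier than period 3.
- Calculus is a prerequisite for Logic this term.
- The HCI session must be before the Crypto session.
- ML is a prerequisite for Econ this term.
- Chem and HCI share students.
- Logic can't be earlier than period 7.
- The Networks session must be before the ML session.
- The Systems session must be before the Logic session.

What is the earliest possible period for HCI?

Downstream work caps HCI at period 8.
HCI at period 1 is achievable: Systems=period 4; Chem=period 4; Calculus=period 2; Networks=period 1; Econ=period 3; ML=period 2; Crypto=period 3; HCI=period 1; Logic=period 7.

period 1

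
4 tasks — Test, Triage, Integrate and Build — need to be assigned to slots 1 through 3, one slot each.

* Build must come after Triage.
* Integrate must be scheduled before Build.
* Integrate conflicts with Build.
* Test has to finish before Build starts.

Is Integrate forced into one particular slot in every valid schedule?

Integrate can be 1 (e.g. Test=1; Triage=1; Build=2; Integrate=1) or 2 (e.g. Build in 3; Test in 1; Integrate in 2; Triage in 1).

No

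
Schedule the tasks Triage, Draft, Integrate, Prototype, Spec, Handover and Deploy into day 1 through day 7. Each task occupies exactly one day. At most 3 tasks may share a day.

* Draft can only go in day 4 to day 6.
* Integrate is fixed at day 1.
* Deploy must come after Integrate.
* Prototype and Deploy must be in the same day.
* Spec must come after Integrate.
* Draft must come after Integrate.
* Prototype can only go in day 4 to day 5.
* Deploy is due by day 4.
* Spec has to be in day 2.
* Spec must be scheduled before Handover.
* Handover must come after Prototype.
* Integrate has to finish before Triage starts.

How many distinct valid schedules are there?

Splitting on Draft: it can be day 4 (15), day 5 (18), day 6 (18). Listing each branch's schedules as (Triage, Integrate, Prototype, Spec, Handover, Deploy) by day number:
Draft=day 4: (2,1,4,2,5,4) (2,1,4,2,6,4) (2,1,4,2,7,4) (3,1,4,2,5,4) (3,1,4,2,6,4) (3,1,4,2,7,4) (5,1,4,2,5,4) (5,1,4,2,6,4) (5,1,4,2,7,4) (6,1,4,2,5,4) (6,1,4,2,6,4) (6,1,4,2,7,4) (7,1,4,2,5,4) (7,1,4,2,6,4) (7,1,4,2,7,4) — 15.
Draft=day 5: (2,1,4,2,5,4) (2,1,4,2,6,4) (2,1,4,2,7,4) (3,1,4,2,5,4) (3,1,4,2,6,4) (3,1,4,2,7,4) (4,1,4,2,5,4) (4,1,4,2,6,4) (4,1,4,2,7,4) (5,1,4,2,5,4) (5,1,4,2,6,4) (5,1,4,2,7,4) (6,1,4,2,5,4) (6,1,4,2,6,4) (6,1,4,2,7,4) (7,1,4,2,5,4) (7,1,4,2,6,4) (7,1,4,2,7,4) — 18.
Draft=day 6: (2,1,4,2,5,4) (2,1,4,2,6,4) (2,1,4,2,7,4) (3,1,4,2,5,4) (3,1,4,2,6,4) (3,1,4,2,7,4) (4,1,4,2,5,4) (4,1,4,2,6,4) (4,1,4,2,7,4) (5,1,4,2,5,4) (5,1,4,2,6,4) (5,1,4,2,7,4) (6,1,4,2,5,4) (6,1,4,2,6,4) (6,1,4,2,7,4) (7,1,4,2,5,4) (7,1,4,2,6,4) (7,1,4,2,7,4) — 18.
Summing: 15 + 18 + 18 = 51.

51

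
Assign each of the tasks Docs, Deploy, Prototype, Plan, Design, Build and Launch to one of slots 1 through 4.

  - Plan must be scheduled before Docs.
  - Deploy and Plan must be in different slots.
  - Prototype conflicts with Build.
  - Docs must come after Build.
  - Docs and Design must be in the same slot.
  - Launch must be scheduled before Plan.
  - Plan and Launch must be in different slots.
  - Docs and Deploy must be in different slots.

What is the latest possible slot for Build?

3

Downstream work caps Build at 3.
Build at 3 is achievable: Plan in 2; Build in 3; Prototype in 1; Launch in 1; Design in 4; Deploy in 1; Docs in 4.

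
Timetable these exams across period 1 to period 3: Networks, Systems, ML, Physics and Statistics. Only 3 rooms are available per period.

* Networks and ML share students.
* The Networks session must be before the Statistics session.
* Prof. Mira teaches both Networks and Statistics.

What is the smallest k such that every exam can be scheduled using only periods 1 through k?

2

The precedence chain requires at least 2 distinct periods.
With at most 3 per period and 5 exams, at least 2 periods are needed.
2 works (last occupied period: period 2): for example ML=period 2; Physics=period 1; Statistics=period 2; Systems=period 1; Networks=period 1.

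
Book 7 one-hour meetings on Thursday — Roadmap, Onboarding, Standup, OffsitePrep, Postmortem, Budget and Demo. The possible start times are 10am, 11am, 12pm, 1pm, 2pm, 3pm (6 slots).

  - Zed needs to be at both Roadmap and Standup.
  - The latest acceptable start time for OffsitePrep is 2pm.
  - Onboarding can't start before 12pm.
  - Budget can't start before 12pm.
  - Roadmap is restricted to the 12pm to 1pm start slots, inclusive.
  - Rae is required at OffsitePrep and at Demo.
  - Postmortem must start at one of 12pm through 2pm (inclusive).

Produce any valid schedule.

OffsitePrep in 10am; Postmortem in 12pm; Roadmap in 12pm; Budget in 12pm; Onboarding in 12pm; Standup in 10am; Demo in 11am

Checking: OffsitePrep(10am) != Demo(11am); Roadmap(12pm) != Standup(10am); Postmortem=12pm in [12pm,2pm]; Onboarding=12pm in [12pm,3pm]; Budget=12pm in [12pm,3pm]; Roadmap=12pm in [12pm,1pm]; OffsitePrep=10am in [10am,2pm].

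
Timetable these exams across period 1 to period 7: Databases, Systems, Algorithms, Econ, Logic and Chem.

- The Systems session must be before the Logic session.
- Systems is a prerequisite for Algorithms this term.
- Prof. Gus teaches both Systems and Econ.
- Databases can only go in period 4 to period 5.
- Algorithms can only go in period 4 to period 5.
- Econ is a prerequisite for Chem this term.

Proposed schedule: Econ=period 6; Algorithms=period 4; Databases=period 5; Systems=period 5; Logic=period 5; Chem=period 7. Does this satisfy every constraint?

Prof. Gus teaches both Systems and Econ — holds.
The Systems session must be before the Logic session — violated.
Systems is a prerequisite for Algorithms this term — violated.
Databases can only go in period 4 to period 5 — holds.
Econ is a prerequisite for Chem this term — holds.
Algorithms can only go in period 4 to period 5 — holds.

Invalid. Systems is a prerequisite for Algorithms this term.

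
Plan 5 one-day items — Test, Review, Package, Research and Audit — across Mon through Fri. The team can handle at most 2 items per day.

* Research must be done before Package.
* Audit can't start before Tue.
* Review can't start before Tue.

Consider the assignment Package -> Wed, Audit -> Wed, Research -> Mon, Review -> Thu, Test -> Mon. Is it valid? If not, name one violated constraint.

Research must be done before Package — holds.
Review can't start before Tue — holds.
The team can handle at most 2 items per day — holds.
Audit can't start before Tue — holds.

Yes, all constraints hold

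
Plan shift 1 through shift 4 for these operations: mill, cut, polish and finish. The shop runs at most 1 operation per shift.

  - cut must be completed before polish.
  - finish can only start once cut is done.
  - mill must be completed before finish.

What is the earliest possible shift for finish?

shift 3

Precedence pushes finish to at least shift 2.
finish at shift 3 is achievable: finish=shift 3; polish=shift 4; cut=shift 1; mill=shift 2.
Nothing earlier works — the capacity limit rule out every shift before shift 3.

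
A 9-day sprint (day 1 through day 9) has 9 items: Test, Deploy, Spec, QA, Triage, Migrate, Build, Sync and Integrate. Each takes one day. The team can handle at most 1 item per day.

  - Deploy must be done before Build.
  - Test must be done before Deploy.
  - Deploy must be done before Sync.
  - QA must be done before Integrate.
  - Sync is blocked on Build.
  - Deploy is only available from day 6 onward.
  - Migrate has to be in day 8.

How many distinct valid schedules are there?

60

Splitting on Test: it can be day 1 (12), day 2 (12), day 3 (12), day 4 (12), day 5 (12). Listing each branch's schedules as (Deploy, Spec, QA, Triage, Migrate, Build, Sync, Integrate) by day number:
Test=day 1: (6,2,3,4,8,7,9,5) (6,2,3,5,8,7,9,4) (6,2,4,3,8,7,9,5) (6,3,2,4,8,7,9,5) (6,3,2,5,8,7,9,4) (6,3,4,2,8,7,9,5) (6,4,2,3,8,7,9,5) (6,4,2,5,8,7,9,3) (6,4,3,2,8,7,9,5) (6,5,2,3,8,7,9,4) (6,5,2,4,8,7,9,3) (6,5,3,2,8,7,9,4) — 12.
Test=day 2: (6,1,3,4,8,7,9,5) (6,1,3,5,8,7,9,4) (6,1,4,3,8,7,9,5) (6,3,1,4,8,7,9,5) (6,3,1,5,8,7,9,4) (6,3,4,1,8,7,9,5) (6,4,1,3,8,7,9,5) (6,4,1,5,8,7,9,3) (6,4,3,1,8,7,9,5) (6,5,1,3,8,7,9,4) (6,5,1,4,8,7,9,3) (6,5,3,1,8,7,9,4) — 12.
Test=day 3: (6,1,2,4,8,7,9,5) (6,1,2,5,8,7,9,4) (6,1,4,2,8,7,9,5) (6,2,1,4,8,7,9,5) (6,2,1,5,8,7,9,4) (6,2,4,1,8,7,9,5) (6,4,1,2,8,7,9,5) (6,4,1,5,8,7,9,2) (6,4,2,1,8,7,9,5) (6,5,1,2,8,7,9,4) (6,5,1,4,8,7,9,2) (6,5,2,1,8,7,9,4) — 12.
Test=day 4: (6,1,2,3,8,7,9,5) (6,1,2,5,8,7,9,3) (6,1,3,2,8,7,9,5) (6,2,1,3,8,7,9,5) (6,2,1,5,8,7,9,3) (6,2,3,1,8,7,9,5) (6,3,1,2,8,7,9,5) (6,3,1,5,8,7,9,2) (6,3,2,1,8,7,9,5) (6,5,1,2,8,7,9,3) (6,5,1,3,8,7,9,2) (6,5,2,1,8,7,9,3) — 12.
Test=day 5: (6,1,2,3,8,7,9,4) (6,1,2,4,8,7,9,3) (6,1,3,2,8,7,9,4) (6,2,1,3,8,7,9,4) (6,2,1,4,8,7,9,3) (6,2,3,1,8,7,9,4) (6,3,1,2,8,7,9,4) (6,3,1,4,8,7,9,2) (6,3,2,1,8,7,9,4) (6,4,1,2,8,7,9,3) (6,4,1,3,8,7,9,2) (6,4,2,1,8,7,9,3) — 12.
Summing: 12 + 12 + 12 + 12 + 12 = 60.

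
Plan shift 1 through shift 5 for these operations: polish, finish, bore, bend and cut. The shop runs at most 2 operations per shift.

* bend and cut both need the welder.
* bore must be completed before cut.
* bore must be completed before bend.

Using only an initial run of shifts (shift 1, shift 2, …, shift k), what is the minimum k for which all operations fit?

The precedence chain requires at least 2 distinct shifts.
With at most 2 per shift and 5 operations, at least 3 shifts are needed.
3 works (last occupied shift: shift 3): for example bend in shift 2, bore in shift 1, polish in shift 1, cut in shift 3, finish in shift 2.

3 shifts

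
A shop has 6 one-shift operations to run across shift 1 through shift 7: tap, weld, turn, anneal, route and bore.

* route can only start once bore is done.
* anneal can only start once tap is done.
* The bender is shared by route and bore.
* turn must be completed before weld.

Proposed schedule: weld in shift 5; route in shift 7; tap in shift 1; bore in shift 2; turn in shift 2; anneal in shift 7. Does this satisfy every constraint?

Valid

The bender is shared by route and bore — holds.
anneal can only start once tap is done — holds.
route can only start once bore is done — holds.
turn must be completed before weld — holds.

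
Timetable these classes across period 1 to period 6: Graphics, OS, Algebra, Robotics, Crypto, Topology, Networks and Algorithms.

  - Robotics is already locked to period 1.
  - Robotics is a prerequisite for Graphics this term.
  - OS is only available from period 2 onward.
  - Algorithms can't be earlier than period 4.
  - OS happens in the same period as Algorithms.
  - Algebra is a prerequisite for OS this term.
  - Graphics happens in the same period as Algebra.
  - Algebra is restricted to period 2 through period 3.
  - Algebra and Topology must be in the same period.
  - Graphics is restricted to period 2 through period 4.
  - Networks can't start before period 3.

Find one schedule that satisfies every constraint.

Topology -> period 2; Networks -> period 3; Robotics -> period 1; OS -> period 4; Algorithms -> period 4; Graphics -> period 2; Crypto -> period 1; Algebra -> period 2

Checking: Algebra(period 2) before OS(period 4); Robotics(period 1) before Graphics(period 2); OS = Algorithms = period 4; Algebra = Topology = period 2; Graphics = Algebra = period 2; OS=period 4 in [period 2,period 6]; Algorithms=period 4 in [period 4,period 6]; Networks=period 3 in [period 3,period 6]; Robotics=period 1 in [period 1,period 1]; Algebra=period 2 in [period 2,period 3]; Graphics=period 2 in [period 2,period 4].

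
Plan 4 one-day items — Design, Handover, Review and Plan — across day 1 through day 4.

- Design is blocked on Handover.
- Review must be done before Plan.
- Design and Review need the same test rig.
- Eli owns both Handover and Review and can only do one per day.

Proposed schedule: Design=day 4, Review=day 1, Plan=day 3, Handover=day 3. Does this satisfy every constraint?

Design is blocked on Handover — holds.
Design and Review need the same test rig — holds.
Review must be done before Plan — holds.
Eli owns both Handover and Review and can only do one per day — holds.

Yes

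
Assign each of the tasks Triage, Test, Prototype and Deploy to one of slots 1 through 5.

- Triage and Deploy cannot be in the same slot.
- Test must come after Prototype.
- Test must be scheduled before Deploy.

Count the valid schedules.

40

Splitting on Triage: it can be 1 (10), 2 (10), 3 (9), 4 (7), 5 (4). Listing each branch's schedules as (Test, Prototype, Deploy):
Triage=1: (2,1,3) (2,1,4) (2,1,5) (3,1,4) (3,1,5) (3,2,4) (3,2,5) (4,1,5) (4,2,5) (4,3,5) — 10.
Triage=2: (2,1,3) (2,1,4) (2,1,5) (3,1,4) (3,1,5) (3,2,4) (3,2,5) (4,1,5) (4,2,5) (4,3,5) — 10.
Triage=3: (2,1,4) (2,1,5) (3,1,4) (3,1,5) (3,2,4) (3,2,5) (4,1,5) (4,2,5) (4,3,5) — 9.
Triage=4: (2,1,3) (2,1,5) (3,1,5) (3,2,5) (4,1,5) (4,2,5) (4,3,5) — 7.
Triage=5: (2,1,3) (2,1,4) (3,1,4) (3,2,4) — 4.
Summing: 10 + 10 + 9 + 7 + 4 = 40.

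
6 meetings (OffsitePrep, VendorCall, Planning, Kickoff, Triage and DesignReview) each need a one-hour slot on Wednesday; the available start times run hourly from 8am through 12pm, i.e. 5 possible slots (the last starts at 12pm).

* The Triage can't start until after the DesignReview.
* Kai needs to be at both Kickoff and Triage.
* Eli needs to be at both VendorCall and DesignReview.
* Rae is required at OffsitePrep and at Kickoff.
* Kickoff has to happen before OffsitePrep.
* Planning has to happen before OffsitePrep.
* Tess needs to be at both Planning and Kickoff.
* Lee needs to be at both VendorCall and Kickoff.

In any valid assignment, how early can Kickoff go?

Downstream work caps Kickoff at 11am.
Kickoff at 8am is achievable: VendorCall in 9am; DesignReview in 8am; OffsitePrep in 10am; Planning in 9am; Triage in 9am; Kickoff in 8am.

8am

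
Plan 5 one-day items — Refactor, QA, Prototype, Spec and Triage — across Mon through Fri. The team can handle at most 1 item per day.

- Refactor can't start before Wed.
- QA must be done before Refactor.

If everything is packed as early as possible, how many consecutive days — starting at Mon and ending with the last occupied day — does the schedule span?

The precedence chain requires at least 2 distinct days.
With at most 1 per day and 5 tasks, at least 5 days are needed.
Refactor can't be placed before Wed — that is day 3 counting from Mon — so the schedule must run through at least 3 days.
5 works (last occupied day: Fri): for example Prototype=Tue, Triage=Fri, QA=Mon, Spec=Thu, Refactor=Wed.

5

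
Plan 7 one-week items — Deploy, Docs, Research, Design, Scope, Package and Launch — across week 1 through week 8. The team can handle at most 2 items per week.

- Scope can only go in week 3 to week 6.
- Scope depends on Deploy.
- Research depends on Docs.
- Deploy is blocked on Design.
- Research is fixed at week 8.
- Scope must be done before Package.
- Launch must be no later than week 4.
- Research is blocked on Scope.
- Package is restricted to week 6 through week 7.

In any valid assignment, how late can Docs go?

Downstream work caps Docs at week 7.
Docs at week 7 is achievable: Package=week 6, Deploy=week 2, Research=week 8, Design=week 1, Scope=week 3, Launch=week 1, Docs=week 7.

week 7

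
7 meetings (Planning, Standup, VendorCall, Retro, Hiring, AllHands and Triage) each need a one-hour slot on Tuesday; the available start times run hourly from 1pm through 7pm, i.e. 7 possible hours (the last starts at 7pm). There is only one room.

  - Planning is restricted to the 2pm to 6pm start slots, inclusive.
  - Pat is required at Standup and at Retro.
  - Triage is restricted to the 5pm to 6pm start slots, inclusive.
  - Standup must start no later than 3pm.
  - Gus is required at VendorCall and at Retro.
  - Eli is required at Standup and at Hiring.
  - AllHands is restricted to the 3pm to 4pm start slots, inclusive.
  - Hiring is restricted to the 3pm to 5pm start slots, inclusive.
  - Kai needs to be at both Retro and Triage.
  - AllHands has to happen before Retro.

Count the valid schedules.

24

Splitting on Planning: it can be 2pm (12), 3pm (2), 4pm (2), 5pm (4), 6pm (4). Listing each branch's schedules as (Standup, VendorCall, Retro, Hiring, AllHands, Triage):
Planning=2pm: (1pm,3pm,7pm,5pm,4pm,6pm) (1pm,4pm,7pm,5pm,3pm,6pm) (1pm,5pm,7pm,3pm,4pm,6pm) (1pm,5pm,7pm,4pm,3pm,6pm) (1pm,6pm,7pm,3pm,4pm,5pm) (1pm,6pm,7pm,4pm,3pm,5pm) (1pm,7pm,4pm,5pm,3pm,6pm) (1pm,7pm,5pm,3pm,4pm,6pm) (1pm,7pm,5pm,4pm,3pm,6pm) (1pm,7pm,6pm,3pm,4pm,5pm) (1pm,7pm,6pm,4pm,3pm,5pm) (3pm,1pm,7pm,5pm,4pm,6pm) — 12.
Planning=3pm: (1pm,2pm,7pm,5pm,4pm,6pm) (2pm,1pm,7pm,5pm,4pm,6pm) — 2.
Planning=4pm: (1pm,2pm,7pm,5pm,3pm,6pm) (2pm,1pm,7pm,5pm,3pm,6pm) — 2.
Planning=5pm: (1pm,2pm,7pm,3pm,4pm,6pm) (1pm,2pm,7pm,4pm,3pm,6pm) (2pm,1pm,7pm,3pm,4pm,6pm) (2pm,1pm,7pm,4pm,3pm,6pm) — 4.
Planning=6pm: (1pm,2pm,7pm,3pm,4pm,5pm) (1pm,2pm,7pm,4pm,3pm,5pm) (2pm,1pm,7pm,3pm,4pm,5pm) (2pm,1pm,7pm,4pm,3pm,5pm) — 4.
Summing: 12 + 2 + 2 + 4 + 4 = 24.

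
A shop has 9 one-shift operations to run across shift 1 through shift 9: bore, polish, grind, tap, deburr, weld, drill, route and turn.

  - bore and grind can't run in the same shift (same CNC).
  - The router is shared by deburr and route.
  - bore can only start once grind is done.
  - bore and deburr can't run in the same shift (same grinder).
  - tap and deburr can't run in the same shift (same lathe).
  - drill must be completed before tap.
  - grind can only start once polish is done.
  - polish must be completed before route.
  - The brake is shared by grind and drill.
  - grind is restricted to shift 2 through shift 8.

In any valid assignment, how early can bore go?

Precedence pushes bore to at least shift 3.
bore at shift 3 is achievable: weld=shift 1, route=shift 2, deburr=shift 1, grind=shift 2, drill=shift 1, turn=shift 1, polish=shift 1, bore=shift 3, tap=shift 2.

shift 3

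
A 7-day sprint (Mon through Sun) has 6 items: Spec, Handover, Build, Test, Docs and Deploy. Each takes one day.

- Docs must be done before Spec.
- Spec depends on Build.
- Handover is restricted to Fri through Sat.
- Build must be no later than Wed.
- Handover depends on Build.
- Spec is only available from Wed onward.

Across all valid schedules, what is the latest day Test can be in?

Sun

Test at Sun is achievable: Test -> Sun, Deploy -> Mon, Build -> Mon, Handover -> Fri, Spec -> Wed, Docs -> Mon.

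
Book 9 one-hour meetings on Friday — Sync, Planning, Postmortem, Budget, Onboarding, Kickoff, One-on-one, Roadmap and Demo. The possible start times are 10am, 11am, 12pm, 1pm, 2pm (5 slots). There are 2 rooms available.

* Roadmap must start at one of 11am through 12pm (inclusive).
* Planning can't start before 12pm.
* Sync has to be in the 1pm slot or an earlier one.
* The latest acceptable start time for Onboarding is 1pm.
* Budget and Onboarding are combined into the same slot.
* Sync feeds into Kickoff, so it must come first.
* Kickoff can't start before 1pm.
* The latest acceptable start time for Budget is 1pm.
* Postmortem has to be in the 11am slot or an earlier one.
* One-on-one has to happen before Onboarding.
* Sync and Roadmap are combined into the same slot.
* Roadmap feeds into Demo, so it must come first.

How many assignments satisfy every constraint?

17

Splitting on Sync: it can be 11am (11), 12pm (6). Listing each branch's schedules as (Planning, Postmortem, Budget, Onboarding, Kickoff, One-on-one, Roadmap, Demo):
Sync=11am: (12pm,10am,1pm,1pm,2pm,10am,11am,12pm) (12pm,10am,1pm,1pm,2pm,10am,11am,2pm) (12pm,10am,1pm,1pm,2pm,12pm,11am,2pm) (1pm,10am,12pm,12pm,1pm,10am,11am,2pm) (1pm,10am,12pm,12pm,2pm,10am,11am,1pm) (1pm,10am,12pm,12pm,2pm,10am,11am,2pm) (2pm,10am,12pm,12pm,1pm,10am,11am,1pm) (2pm,10am,12pm,12pm,1pm,10am,11am,2pm) (2pm,10am,12pm,12pm,2pm,10am,11am,1pm) (2pm,10am,1pm,1pm,2pm,10am,11am,12pm) (2pm,10am,1pm,1pm,2pm,12pm,11am,12pm) — 11.
Sync=12pm: (1pm,10am,11am,11am,1pm,10am,12pm,2pm) (1pm,10am,11am,11am,2pm,10am,12pm,1pm) (1pm,10am,11am,11am,2pm,10am,12pm,2pm) (2pm,10am,11am,11am,1pm,10am,12pm,1pm) (2pm,10am,11am,11am,1pm,10am,12pm,2pm) (2pm,10am,11am,11am,2pm,10am,12pm,1pm) — 6.
Summing: 11 + 6 = 17.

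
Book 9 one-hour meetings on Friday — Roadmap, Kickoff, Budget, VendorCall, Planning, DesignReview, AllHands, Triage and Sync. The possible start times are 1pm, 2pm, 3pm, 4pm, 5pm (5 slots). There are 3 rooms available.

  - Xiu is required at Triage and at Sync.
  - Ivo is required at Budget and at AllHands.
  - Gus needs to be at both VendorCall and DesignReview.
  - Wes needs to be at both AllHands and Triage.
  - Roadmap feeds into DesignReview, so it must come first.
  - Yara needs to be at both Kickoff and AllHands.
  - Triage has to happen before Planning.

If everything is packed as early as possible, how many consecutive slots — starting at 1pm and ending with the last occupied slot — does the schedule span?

The precedence chain requires at least 2 distinct slots.
With at most 3 per slot and 9 meetings, at least 3 slots are needed.
3 works (last occupied slot: 3pm): for example Planning=2pm, AllHands=3pm, Triage=1pm, VendorCall=3pm, Budget=2pm, Roadmap=1pm, Sync=3pm, DesignReview=2pm, Kickoff=1pm.

3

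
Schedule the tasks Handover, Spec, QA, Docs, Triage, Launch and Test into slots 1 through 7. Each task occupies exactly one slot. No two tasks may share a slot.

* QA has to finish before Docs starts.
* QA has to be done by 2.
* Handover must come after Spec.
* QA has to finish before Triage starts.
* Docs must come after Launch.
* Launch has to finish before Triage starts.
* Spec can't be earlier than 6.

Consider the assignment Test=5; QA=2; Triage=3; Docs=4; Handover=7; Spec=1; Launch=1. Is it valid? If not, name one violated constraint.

Handover must come after Spec — holds.
Launch has to finish before Triage starts — holds.
Spec can't be earlier than 6 — violated.
QA has to finish before Docs starts — holds.
No two tasks may share a slot — violated.
Docs must come after Launch — holds.
QA has to finish before Triage starts — holds.
QA has to be done by 2 — holds.

No — it violates: Spec can't be earlier than 6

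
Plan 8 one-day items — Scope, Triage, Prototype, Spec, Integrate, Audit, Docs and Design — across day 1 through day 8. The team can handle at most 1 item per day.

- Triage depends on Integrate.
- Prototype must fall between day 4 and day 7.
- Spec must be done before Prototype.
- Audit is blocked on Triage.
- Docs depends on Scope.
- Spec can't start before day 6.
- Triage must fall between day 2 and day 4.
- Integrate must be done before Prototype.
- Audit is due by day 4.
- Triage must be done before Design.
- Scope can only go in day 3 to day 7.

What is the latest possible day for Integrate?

day 1

Downstream work caps Integrate at day 2.
Integrate at day 1 is achievable: Docs in day 5; Audit in day 3; Prototype in day 7; Scope in day 4; Integrate in day 1; Design in day 8; Spec in day 6; Triage in day 2.
Nothing later works — the capacity limit rule out every day after day 1.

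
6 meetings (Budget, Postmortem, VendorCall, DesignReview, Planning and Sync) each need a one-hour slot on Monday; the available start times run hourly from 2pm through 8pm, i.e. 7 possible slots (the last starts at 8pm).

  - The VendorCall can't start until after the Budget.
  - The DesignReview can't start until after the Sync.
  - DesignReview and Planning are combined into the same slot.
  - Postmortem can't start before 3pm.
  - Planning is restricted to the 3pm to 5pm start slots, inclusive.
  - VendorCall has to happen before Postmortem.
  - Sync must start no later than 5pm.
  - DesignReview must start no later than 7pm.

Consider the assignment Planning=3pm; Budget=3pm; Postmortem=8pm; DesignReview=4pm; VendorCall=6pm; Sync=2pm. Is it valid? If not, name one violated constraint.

No. DesignReview and Planning are combined into the same slot is not satisfied.

VendorCall has to happen before Postmortem — holds.
Postmortem can't start before 3pm — holds.
DesignReview must start no later than 7pm — holds.
Planning is restricted to the 3pm to 5pm start slots, inclusive — holds.
DesignReview and Planning are combined into the same slot — violated.
Sync must start no later than 5pm — holds.
The VendorCall can't start until after the Budget — holds.
The DesignReview can't start until after the Sync — holds.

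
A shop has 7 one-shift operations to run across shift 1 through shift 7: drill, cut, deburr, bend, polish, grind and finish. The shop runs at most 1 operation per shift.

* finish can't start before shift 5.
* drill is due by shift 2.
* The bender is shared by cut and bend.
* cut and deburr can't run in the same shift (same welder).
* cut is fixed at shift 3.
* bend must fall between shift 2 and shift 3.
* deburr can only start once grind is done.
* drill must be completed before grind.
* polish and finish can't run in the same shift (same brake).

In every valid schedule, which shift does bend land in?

bend's window is shift 2–shift 3.
cut is fixed at shift 3, and bend can't share a shift with cut.
So bend must be shift 2.

shift 2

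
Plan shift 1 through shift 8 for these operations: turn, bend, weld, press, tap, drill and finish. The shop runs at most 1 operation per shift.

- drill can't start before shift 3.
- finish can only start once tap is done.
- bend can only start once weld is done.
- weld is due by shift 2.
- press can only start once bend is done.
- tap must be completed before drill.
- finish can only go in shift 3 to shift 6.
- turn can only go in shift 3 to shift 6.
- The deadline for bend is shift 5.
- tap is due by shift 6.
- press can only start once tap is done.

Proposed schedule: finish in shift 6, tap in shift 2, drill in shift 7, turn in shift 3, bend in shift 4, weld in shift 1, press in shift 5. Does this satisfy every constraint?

press can only start once tap is done — holds.
tap must be completed before drill — holds.
The deadline for bend is shift 5 — holds.
finish can only start once tap is done — holds.
drill can't start before shift 3 — holds.
turn can only go in shift 3 to shift 6 — holds.
bend can only start once weld is done — holds.
weld is due by shift 2 — holds.
press can only start once bend is done — holds.
The shop runs at most 1 operation per shift — holds.
tap is due by shift 6 — holds.
finish can only go in shift 3 to shift 6 — holds.

Yes, all constraints hold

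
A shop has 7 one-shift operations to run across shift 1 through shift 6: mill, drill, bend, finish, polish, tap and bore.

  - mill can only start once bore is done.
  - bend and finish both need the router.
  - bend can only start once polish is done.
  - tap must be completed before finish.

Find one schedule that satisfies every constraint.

mill -> shift 2; tap -> shift 1; drill -> shift 1; bore -> shift 1; polish -> shift 1; finish -> shift 3; bend -> shift 2

Checking: polish(shift 1) before bend(shift 2); tap(shift 1) before finish(shift 3); bore(shift 1) before mill(shift 2); bend(shift 2) != finish(shift 3).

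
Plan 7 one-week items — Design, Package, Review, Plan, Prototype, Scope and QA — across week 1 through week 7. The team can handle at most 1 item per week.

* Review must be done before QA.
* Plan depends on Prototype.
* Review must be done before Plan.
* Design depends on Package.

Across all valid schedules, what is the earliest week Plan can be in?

Precedence pushes Plan to at least week 2.
Plan at week 3 is achievable: Prototype -> week 2; Scope -> week 7; Plan -> week 3; Design -> week 5; Review -> week 1; Package -> week 4; QA -> week 6.
Nothing earlier works — the capacity limit rule out every week before week 3.

week 3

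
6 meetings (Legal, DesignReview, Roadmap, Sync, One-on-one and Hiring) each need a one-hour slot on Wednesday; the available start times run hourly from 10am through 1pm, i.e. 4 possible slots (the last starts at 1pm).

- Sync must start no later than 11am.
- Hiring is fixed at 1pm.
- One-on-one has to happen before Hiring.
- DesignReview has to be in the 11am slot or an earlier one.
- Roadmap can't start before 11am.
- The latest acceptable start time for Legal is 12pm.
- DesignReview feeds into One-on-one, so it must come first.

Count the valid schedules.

54

Splitting on Legal: it can be 10am (18), 11am (18), 12pm (18). Listing each branch's schedules as (DesignReview, Roadmap, Sync, One-on-one, Hiring):
Legal=10am: (10am,11am,10am,11am,1pm) (10am,11am,10am,12pm,1pm) (10am,11am,11am,11am,1pm) (10am,11am,11am,12pm,1pm) (10am,12pm,10am,11am,1pm) (10am,12pm,10am,12pm,1pm) (10am,12pm,11am,11am,1pm) (10am,12pm,11am,12pm,1pm) (10am,1pm,10am,11am,1pm) (10am,1pm,10am,12pm,1pm) (10am,1pm,11am,11am,1pm) (10am,1pm,11am,12pm,1pm) (11am,11am,10am,12pm,1pm) (11am,11am,11am,12pm,1pm) (11am,12pm,10am,12pm,1pm) (11am,12pm,11am,12pm,1pm) (11am,1pm,10am,12pm,1pm) (11am,1pm,11am,12pm,1pm) — 18.
Legal=11am: (10am,11am,10am,11am,1pm) (10am,11am,10am,12pm,1pm) (10am,11am,11am,11am,1pm) (10am,11am,11am,12pm,1pm) (10am,12pm,10am,11am,1pm) (10am,12pm,10am,12pm,1pm) (10am,12pm,11am,11am,1pm) (10am,12pm,11am,12pm,1pm) (10am,1pm,10am,11am,1pm) (10am,1pm,10am,12pm,1pm) (10am,1pm,11am,11am,1pm) (10am,1pm,11am,12pm,1pm) (11am,11am,10am,12pm,1pm) (11am,11am,11am,12pm,1pm) (11am,12pm,10am,12pm,1pm) (11am,12pm,11am,12pm,1pm) (11am,1pm,10am,12pm,1pm) (11am,1pm,11am,12pm,1pm) — 18.
Legal=12pm: (10am,11am,10am,11am,1pm) (10am,11am,10am,12pm,1pm) (10am,11am,11am,11am,1pm) (10am,11am,11am,12pm,1pm) (10am,12pm,10am,11am,1pm) (10am,12pm,10am,12pm,1pm) (10am,12pm,11am,11am,1pm) (10am,12pm,11am,12pm,1pm) (10am,1pm,10am,11am,1pm) (10am,1pm,10am,12pm,1pm) (10am,1pm,11am,11am,1pm) (10am,1pm,11am,12pm,1pm) (11am,11am,10am,12pm,1pm) (11am,11am,11am,12pm,1pm) (11am,12pm,10am,12pm,1pm) (11am,12pm,11am,12pm,1pm) (11am,1pm,10am,12pm,1pm) (11am,1pm,11am,12pm,1pm) — 18.
Summing: 18 + 18 + 18 = 54.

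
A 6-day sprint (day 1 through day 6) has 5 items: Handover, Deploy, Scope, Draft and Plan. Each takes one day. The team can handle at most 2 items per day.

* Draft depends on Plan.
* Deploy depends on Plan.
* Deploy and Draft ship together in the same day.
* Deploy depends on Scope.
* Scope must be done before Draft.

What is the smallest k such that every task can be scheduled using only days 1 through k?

3

The precedence chain requires at least 2 distinct days.
With at most 2 per day and 5 tasks, at least 3 days are needed.
3 works (last occupied day: day 3): for example Plan in day 1, Deploy in day 2, Handover in day 3, Scope in day 1, Draft in day 2.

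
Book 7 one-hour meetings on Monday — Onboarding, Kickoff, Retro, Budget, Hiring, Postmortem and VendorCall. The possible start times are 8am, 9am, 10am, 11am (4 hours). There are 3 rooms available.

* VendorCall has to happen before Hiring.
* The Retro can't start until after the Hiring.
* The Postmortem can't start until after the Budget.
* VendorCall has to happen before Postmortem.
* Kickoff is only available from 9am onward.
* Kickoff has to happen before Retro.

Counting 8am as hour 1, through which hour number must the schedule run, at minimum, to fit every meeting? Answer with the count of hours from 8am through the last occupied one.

The precedence chain requires at least 3 distinct hours.
With at most 3 per hour and 7 meetings, at least 3 hours are needed.
3 works (last occupied hour: 10am): for example Budget in 8am; Onboarding in 8am; Retro in 10am; VendorCall in 8am; Postmortem in 9am; Kickoff in 9am; Hiring in 9am.

3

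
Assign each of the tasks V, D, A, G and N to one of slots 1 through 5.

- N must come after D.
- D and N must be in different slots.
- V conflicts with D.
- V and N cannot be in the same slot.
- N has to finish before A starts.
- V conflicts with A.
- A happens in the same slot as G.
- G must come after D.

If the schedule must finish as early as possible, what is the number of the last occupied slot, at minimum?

The precedence chain requires at least 3 distinct slots.
Could 3 slots be enough, i.e. nothing placed later than 3? No: G must come after D (at 1 or later) → {2, 3}; D must come before G (at 3 or earlier) → {1, 2}; A must come after N (at 1 or later) → {2, 3}; N must come before A (at 3 or earlier) → {1, 2}; N must come after D (at 1 or later) → {2}; D must come before N (at 2 or earlier) → {1}; V can't share with N (2) → {1, 3}; V can't share with D (1) → {3}; A must come after N (at 2 or later) → {3}; A can't share with V (3) → nothing is left.
So 3 slots is not enough.
4 works (last occupied slot: 4): for example A -> 3; V -> 4; N -> 2; G -> 3; D -> 1.

slot 4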